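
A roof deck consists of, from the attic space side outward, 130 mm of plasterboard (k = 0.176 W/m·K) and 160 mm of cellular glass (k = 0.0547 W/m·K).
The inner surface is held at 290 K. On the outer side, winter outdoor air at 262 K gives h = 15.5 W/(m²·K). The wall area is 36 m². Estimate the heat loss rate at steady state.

Q ≈ 270 W

Model the wall as resistances in series:
R_plasterboard = L/(kA) = 0.13/(0.176×36) = 0.02052 K/W
R_cellular glass = L/(kA) = 0.16/(0.0547×36) = 0.08125 K/W
R_outer film = 1/(h_o·A) = 1/(15.5×36) = 0.001792 K/W
R_total = 0.1036 K/W
Q = ΔT / R_total = 28 / 0.1036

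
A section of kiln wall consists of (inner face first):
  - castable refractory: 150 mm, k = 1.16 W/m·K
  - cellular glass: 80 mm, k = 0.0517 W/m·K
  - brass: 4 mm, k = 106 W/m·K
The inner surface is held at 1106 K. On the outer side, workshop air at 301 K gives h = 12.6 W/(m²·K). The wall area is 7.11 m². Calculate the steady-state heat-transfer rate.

Model the wall as resistances in series:
R_castable refractory = L/(kA) = 0.15/(1.16×7.11) = 0.01819 K/W
R_cellular glass = L/(kA) = 0.08/(0.0517×7.11) = 0.2176 K/W
R_brass = L/(kA) = 0.004/(106×7.11) = 5.307×10^-6 K/W
R_outer film = 1/(h_o·A) = 1/(12.6×7.11) = 0.01116 K/W
R_total = 0.247 K/W
Q = ΔT / R_total = 805 / 0.247

Q ≈ 3260 W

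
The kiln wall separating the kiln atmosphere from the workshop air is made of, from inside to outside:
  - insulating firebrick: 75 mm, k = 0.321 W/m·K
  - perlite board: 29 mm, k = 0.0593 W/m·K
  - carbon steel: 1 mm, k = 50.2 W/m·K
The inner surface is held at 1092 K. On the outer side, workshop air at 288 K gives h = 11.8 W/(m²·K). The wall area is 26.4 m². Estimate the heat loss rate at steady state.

Treating each layer as a thermal resistance in series:
R_insulating firebrick = L/(kA) = 0.075/(0.321×26.4) = 0.00885 K/W
R_perlite board = L/(kA) = 0.029/(0.0593×26.4) = 0.01852 K/W
R_carbon steel = L/(kA) = 0.001/(50.2×26.4) = 7.546×10^-7 K/W
R_outer film = 1/(h_o·A) = 1/(11.8×26.4) = 0.00321 K/W
R_total = 0.03059 K/W
Q = ΔT / R_total = 804 / 0.03059

Q ≈ 26300 W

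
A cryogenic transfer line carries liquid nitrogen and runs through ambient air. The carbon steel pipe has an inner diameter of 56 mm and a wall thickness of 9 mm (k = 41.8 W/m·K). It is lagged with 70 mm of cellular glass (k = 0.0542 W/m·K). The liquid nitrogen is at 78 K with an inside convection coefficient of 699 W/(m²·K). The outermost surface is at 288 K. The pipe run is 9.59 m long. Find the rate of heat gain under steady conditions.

Q ≈ 644 W

Radial resistances (cylindrical: R_cond = ln(r_o/r_i)/(2πkL), R_conv = 1/(h·2πrL)):
R_inner film = 1/(h_i·2πr₁L) = 1/(699×2π×0.028×9.59) = 8.479×10^-4 K/W
R_carbon steel pipe wall = ln(37/28)/(2π×41.8×9.59) = 1.107×10^-4 K/W
R_cellular glass = ln(107/37)/(2π×0.0542×9.59) = 0.3252 K/W
R_total = 0.3261 K/W
Q = ΔT/R_total = 210/0.3261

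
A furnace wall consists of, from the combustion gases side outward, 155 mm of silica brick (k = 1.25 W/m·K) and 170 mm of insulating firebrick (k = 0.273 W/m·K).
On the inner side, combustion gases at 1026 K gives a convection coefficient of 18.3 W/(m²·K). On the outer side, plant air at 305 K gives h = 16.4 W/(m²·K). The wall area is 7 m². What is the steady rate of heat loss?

Q ≈ 5850 W

Model the wall as resistances in series:
R_inner film = 1/(h_i·A) = 1/(18.3×7) = 0.007806 K/W
R_silica brick = L/(kA) = 0.155/(1.25×7) = 0.01771 K/W
R_insulating firebrick = L/(kA) = 0.17/(0.273×7) = 0.08896 K/W
R_outer film = 1/(h_o·A) = 1/(16.4×7) = 0.008711 K/W
R_total = 0.1232 K/W
Q = ΔT / R_total = 721 / 0.1232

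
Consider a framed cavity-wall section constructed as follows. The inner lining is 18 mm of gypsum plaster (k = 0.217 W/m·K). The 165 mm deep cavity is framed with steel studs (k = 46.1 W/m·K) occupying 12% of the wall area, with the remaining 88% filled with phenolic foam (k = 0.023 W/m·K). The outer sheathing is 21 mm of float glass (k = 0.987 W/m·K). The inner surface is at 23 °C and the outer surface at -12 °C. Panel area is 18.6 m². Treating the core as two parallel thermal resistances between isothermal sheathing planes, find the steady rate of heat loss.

Q ≈ 4860 W

Sheathing layers in series; stud and cavity paths in parallel between them.
R_inner = 0.018/(0.217×18.6) = 0.00446 K/W
R_stud  = 0.165/(46.1×0.12×18.6) = 0.001604 K/W
R_cav   = 0.165/(0.023×0.88×18.6) = 0.4383 K/W
1/R_core = 1/R_stud + 1/R_cav → R_core = 0.001598 K/W
R_outer = 0.021/(0.987×18.6) = 0.001144 K/W
R_total = 0.007201 K/W
Q = ΔT/R_total = 35/0.007201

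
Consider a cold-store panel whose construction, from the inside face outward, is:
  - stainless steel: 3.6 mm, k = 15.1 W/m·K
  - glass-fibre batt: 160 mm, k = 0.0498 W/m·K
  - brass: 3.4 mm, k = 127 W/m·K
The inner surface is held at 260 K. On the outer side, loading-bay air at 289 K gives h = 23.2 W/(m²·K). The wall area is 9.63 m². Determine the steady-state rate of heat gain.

Q ≈ 85.8 W

Model the wall as resistances in series:
R_stainless steel = L/(kA) = 0.0036/(15.1×9.63) = 2.476×10^-5 K/W
R_glass-fibre batt = L/(kA) = 0.16/(0.0498×9.63) = 0.3336 K/W
R_brass = L/(kA) = 0.0034/(127×9.63) = 2.78×10^-6 K/W
R_outer film = 1/(h_o·A) = 1/(23.2×9.63) = 0.004476 K/W
R_total = 0.3381 K/W
Q = ΔT / R_total = 29 / 0.3381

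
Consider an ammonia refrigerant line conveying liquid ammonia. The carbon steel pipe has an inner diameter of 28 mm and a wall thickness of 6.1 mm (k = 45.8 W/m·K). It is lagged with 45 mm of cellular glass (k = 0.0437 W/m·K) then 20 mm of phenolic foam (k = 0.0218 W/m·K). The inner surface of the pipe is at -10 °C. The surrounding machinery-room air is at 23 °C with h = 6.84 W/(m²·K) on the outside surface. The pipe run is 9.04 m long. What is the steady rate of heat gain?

Q ≈ 45.8 W

Treating each annulus and film as a series resistance:
R_carbon steel pipe wall = ln(20.1/14)/(2π×45.8×9.04) = 1.39×10^-4 K/W
R_cellular glass = ln(65.1/20.1)/(2π×0.0437×9.04) = 0.4735 K/W
R_phenolic foam = ln(85.1/65.1)/(2π×0.0218×9.04) = 0.2164 K/W
R_outer film = 1/(h_o·2πr_oL) = 1/(6.84×2π×0.0851×9.04) = 0.03025 K/W
R_total = 0.7202 K/W
Q = ΔT/R_total = 33/0.7202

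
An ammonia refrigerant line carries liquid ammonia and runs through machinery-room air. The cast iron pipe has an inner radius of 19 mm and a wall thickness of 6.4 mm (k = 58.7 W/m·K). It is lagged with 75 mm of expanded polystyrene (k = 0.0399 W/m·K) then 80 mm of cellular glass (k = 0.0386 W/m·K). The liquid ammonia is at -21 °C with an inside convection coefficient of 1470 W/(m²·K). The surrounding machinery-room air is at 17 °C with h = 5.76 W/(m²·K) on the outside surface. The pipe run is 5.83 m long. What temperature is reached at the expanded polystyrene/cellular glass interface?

Treating each annulus and film as a series resistance:
R_inner film = 1/(h_i·2πr₁L) = 1/(1470×2π×0.019×5.83) = 9.774×10^-4 K/W
R_cast iron pipe wall = ln(25.4/19)/(2π×58.7×5.83) = 1.35×10^-4 K/W
R_expanded polystyrene = ln(100.4/25.4)/(2π×0.0399×5.83) = 0.9404 K/W
R_cellular glass = ln(180.4/100.4)/(2π×0.0386×5.83) = 0.4145 K/W
R_outer film = 1/(h_o·2πr_oL) = 1/(5.76×2π×0.1804×5.83) = 0.02627 K/W
R_total = 1.382 K/W
Q = ΔT/R_total = 38/1.382
Q = 27.5 W
T_interface = T_inner + Q·ΣR(inner→interface) = -21 + 27.5×0.9415

T ≈ 4.88 °C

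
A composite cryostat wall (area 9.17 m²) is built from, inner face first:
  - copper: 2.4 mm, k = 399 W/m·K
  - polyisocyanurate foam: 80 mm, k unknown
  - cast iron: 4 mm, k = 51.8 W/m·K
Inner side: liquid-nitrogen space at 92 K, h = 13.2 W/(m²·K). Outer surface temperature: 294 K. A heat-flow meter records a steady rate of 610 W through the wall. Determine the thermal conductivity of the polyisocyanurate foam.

Using the resistance-network approach (series):
R_inner film = 1/(h_i·A) = 1/(13.2×9.17) = 0.008261 K/W
R_copper = L/(kA) = 0.0024/(399×9.17) = 6.559×10^-7 K/W
R_cast iron = L/(kA) = 0.004/(51.8×9.17) = 8.421×10^-6 K/W
Sum of known resistances R_other = 0.008271 K/W
Total R = ΔT/Q = 202/610 = 0.3311 K/W
R_polyisocyanurate foam = R_total − R_other = 0.3229 K/W
k = L/(R·A) = 0.08/(0.3229×9.17)

k ≈ 0.027 W/(m·K)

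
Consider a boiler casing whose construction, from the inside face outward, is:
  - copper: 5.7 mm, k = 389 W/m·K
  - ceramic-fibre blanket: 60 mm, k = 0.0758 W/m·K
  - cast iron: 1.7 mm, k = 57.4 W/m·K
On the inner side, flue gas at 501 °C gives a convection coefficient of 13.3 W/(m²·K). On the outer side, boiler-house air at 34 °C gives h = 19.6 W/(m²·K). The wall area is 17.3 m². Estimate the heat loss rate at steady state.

Thermal resistances in series:
R_inner film = 1/(h_i·A) = 1/(13.3×17.3) = 0.004346 K/W
R_copper = L/(kA) = 0.0057/(389×17.3) = 8.47×10^-7 K/W
R_ceramic-fibre blanket = L/(kA) = 0.06/(0.0758×17.3) = 0.04575 K/W
R_cast iron = L/(kA) = 0.0017/(57.4×17.3) = 1.712×10^-6 K/W
R_outer film = 1/(h_o·A) = 1/(19.6×17.3) = 0.002949 K/W
R_total = 0.05305 K/W
Q = ΔT / R_total = 467 / 0.05305

Q ≈ 8800 W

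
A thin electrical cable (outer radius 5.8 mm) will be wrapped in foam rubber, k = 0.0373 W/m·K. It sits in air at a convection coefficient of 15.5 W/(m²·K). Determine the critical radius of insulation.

r_cr ≈ 2.41 mm

For a cylinder r_cr = k/h = 0.0373/15.5
r_cr = 2.41 mm; since the bare radius (5.8 mm) is above r_cr, any added insulation will reduce heat loss.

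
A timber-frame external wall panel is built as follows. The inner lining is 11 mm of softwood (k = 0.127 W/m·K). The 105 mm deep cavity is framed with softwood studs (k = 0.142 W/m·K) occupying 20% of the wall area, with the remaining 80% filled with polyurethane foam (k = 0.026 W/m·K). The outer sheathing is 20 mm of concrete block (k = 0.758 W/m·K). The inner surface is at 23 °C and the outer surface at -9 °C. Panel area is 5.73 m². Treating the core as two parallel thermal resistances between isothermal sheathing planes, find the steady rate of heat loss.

Q ≈ 81.6 W

Sheathing layers in series; stud and cavity paths in parallel between them.
R_inner = 0.011/(0.127×5.73) = 0.01512 K/W
R_stud  = 0.105/(0.142×0.2×5.73) = 0.6452 K/W
R_cav   = 0.105/(0.026×0.8×5.73) = 0.881 K/W
1/R_core = 1/R_stud + 1/R_cav → R_core = 0.3725 K/W
R_outer = 0.02/(0.758×5.73) = 0.004605 K/W
R_total = 0.3922 K/W
Q = ΔT/R_total = 32/0.3922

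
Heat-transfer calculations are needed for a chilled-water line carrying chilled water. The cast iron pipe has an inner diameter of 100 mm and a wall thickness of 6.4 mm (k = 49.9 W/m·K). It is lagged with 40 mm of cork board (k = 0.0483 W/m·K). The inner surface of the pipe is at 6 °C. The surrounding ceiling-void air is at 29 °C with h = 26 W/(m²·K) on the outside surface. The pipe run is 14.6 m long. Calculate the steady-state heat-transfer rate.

Cylindrical conduction, so R = ln(r₂/r₁)/(2πkL) per layer, in series:
R_cast iron pipe wall = ln(56.4/50)/(2π×49.9×14.6) = 2.631×10^-5 K/W
R_cork board = ln(96.4/56.4)/(2π×0.0483×14.6) = 0.121 K/W
R_outer film = 1/(h_o·2πr_oL) = 1/(26×2π×0.0964×14.6) = 0.004349 K/W
R_total = 0.1254 K/W
Q = ΔT/R_total = 23/0.1254

Q ≈ 183 W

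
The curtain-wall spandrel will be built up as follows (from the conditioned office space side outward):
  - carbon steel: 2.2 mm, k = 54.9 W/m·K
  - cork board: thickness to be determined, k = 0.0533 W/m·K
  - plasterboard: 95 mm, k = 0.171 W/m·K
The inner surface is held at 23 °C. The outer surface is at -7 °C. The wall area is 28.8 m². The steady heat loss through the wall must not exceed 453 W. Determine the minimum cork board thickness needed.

L ≈ 72 mm

Treating each layer as a thermal resistance in series:
R_carbon steel = L/(kA) = 0.0022/(54.9×28.8) = 1.391×10^-6 K/W
R_plasterboard = L/(kA) = 0.095/(0.171×28.8) = 0.01929 K/W
Sum of the known resistances R_other = 0.01929 K/W
Required total resistance R_tot = ΔT/Q_allow = 30/453 = 0.06623 K/W
R_cork board = R_tot − R_other = 0.04693 K/W
L = R·k·A = 0.04693×0.0533×28.8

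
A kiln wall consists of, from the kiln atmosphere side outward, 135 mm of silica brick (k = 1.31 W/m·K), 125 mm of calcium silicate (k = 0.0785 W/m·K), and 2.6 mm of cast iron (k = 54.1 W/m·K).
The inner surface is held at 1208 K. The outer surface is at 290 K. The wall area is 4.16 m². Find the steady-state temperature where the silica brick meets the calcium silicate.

T ≈ 1150 K

Treating each layer as a thermal resistance in series:
R_silica brick = L/(kA) = 0.135/(1.31×4.16) = 0.02477 K/W
R_calcium silicate = L/(kA) = 0.125/(0.0785×4.16) = 0.3828 K/W
R_cast iron = L/(kA) = 0.0026/(54.1×4.16) = 1.155×10^-5 K/W
R_total = 0.4076 K/W;  Q = ΔT/R_total = 918/0.4076 = 2252 W
T_interface = T_inner − Q·ΣR(inner→interface) = 1208 − 2250×0.02477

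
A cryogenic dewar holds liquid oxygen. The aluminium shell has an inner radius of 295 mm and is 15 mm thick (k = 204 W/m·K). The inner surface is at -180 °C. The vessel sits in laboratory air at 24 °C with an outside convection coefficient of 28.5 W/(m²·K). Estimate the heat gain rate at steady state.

Q ≈ 7010 W

Radial (spherical) resistances in series:
R_aluminium shell = (1/0.295 − 1/0.31)/(4π×204) = 6.398×10^-5 K/W
R_outer film = 1/(h·4πr_o²) = 1/(28.5×4π×0.31²) = 0.02906 K/W
R_total = 0.02912 K/W
Q = ΔT/R_total = 204/0.02912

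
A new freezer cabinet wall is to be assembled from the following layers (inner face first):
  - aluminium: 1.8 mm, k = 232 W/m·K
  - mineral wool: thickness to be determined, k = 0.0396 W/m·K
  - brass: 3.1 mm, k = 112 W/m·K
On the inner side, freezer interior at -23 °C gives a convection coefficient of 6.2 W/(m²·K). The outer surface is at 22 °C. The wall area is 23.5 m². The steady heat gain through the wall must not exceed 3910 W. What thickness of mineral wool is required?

L ≈ 4.32 mm

Series thermal resistances:
R_inner film = 1/(h_i·A) = 1/(6.2×23.5) = 0.006863 K/W
R_aluminium = L/(kA) = 0.0018/(232×23.5) = 3.302×10^-7 K/W
R_brass = L/(kA) = 0.0031/(112×23.5) = 1.178×10^-6 K/W
Sum of the known resistances R_other = 0.006865 K/W
Required total resistance R_tot = ΔT/Q_allow = 45/3910 = 0.01151 K/W
R_mineral wool = R_tot − R_other = 0.004644 K/W
L = R·k·A = 0.004644×0.0396×23.5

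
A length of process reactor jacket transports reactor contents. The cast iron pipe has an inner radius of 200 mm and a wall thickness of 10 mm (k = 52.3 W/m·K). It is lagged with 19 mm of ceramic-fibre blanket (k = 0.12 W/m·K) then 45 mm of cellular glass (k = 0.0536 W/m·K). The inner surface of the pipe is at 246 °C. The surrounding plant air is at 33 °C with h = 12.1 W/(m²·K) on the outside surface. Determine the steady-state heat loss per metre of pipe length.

q′ ≈ 306 W/m

For a radial system each layer contributes R = ln(r_out/r_in)/(2πkL); films add R = 1/(hA).
R_cast iron pipe wall = ln(210/200)/(2π×52.3×1) = 1.485×10^-4 K/W
R_ceramic-fibre blanket = ln(229/210)/(2π×0.12×1) = 0.1149 K/W
R_cellular glass = ln(274/229)/(2π×0.0536×1) = 0.5327 K/W
R_outer film = 1/(h_o·2πr_oL) = 1/(12.1×2π×0.274×1) = 0.048 K/W
R_total = 0.6957 K/W
Q = ΔT/R_total = 213/0.6957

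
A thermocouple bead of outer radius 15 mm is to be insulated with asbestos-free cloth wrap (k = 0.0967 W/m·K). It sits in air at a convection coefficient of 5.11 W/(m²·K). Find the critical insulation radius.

For a sphere r_cr = 2k/h = 2×0.0967/5.11
r_cr = 37.8 mm; since the bare radius (15 mm) is below r_cr, adding a thin layer of insulation will *increase* heat loss.

r_cr ≈ 37.8 mm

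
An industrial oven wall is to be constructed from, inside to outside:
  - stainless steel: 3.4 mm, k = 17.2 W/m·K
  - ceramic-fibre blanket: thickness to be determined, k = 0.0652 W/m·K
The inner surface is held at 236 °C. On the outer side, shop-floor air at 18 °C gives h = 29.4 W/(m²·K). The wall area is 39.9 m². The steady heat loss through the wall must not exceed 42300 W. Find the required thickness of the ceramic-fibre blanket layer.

L ≈ 11.2 mm

Model the wall as resistances in series:
R_stainless steel = L/(kA) = 0.0034/(17.2×39.9) = 4.954×10^-6 K/W
R_outer film = 1/(h_o·A) = 1/(29.4×39.9) = 8.525×10^-4 K/W
Sum of the known resistances R_other = 8.574×10^-4 K/W
Required total resistance R_tot = ΔT/Q_allow = 218/42300 = 0.005154 K/W
R_ceramic-fibre blanket = R_tot − R_other = 0.004296 K/W
L = R·k·A = 0.004296×0.0652×39.9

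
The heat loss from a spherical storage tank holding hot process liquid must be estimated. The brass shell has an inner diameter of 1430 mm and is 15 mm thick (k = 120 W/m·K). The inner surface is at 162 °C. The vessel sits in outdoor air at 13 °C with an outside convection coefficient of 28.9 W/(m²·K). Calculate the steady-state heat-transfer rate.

Q ≈ 28700 W

Each spherical layer contributes R = (1/r_i − 1/r_o)/(4πk):
R_brass shell = (1/0.715 − 1/0.73)/(4π×120) = 1.906×10^-5 K/W
R_outer film = 1/(h·4πr_o²) = 1/(28.9×4π×0.73²) = 0.005167 K/W
R_total = 0.005186 K/W
Q = ΔT/R_total = 149/0.005186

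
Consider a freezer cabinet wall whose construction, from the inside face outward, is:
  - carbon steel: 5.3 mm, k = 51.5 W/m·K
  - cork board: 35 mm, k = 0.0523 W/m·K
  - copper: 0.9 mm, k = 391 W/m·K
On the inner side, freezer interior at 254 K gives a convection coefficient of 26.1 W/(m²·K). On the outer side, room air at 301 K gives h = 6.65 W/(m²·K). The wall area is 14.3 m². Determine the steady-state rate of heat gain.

Treating each layer as a thermal resistance in series:
R_inner film = 1/(h_i·A) = 1/(26.1×14.3) = 0.002679 K/W
R_carbon steel = L/(kA) = 0.0053/(51.5×14.3) = 7.197×10^-6 K/W
R_cork board = L/(kA) = 0.035/(0.0523×14.3) = 0.0468 K/W
R_copper = L/(kA) = 0.0009/(391×14.3) = 1.61×10^-7 K/W
R_outer film = 1/(h_o·A) = 1/(6.65×14.3) = 0.01052 K/W
R_total = 0.06 K/W
Q = ΔT / R_total = 47 / 0.06

Q ≈ 783 W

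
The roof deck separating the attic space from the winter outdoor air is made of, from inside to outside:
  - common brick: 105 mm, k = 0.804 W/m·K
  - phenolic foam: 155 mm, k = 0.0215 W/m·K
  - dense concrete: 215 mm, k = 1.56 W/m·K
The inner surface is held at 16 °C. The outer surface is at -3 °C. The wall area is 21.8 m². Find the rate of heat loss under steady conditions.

Q ≈ 55.4 W

Treating each layer as a thermal resistance in series:
R_common brick = L/(kA) = 0.105/(0.804×21.8) = 0.005991 K/W
R_phenolic foam = L/(kA) = 0.155/(0.0215×21.8) = 0.3307 K/W
R_dense concrete = L/(kA) = 0.215/(1.56×21.8) = 0.006322 K/W
R_total = 0.343 K/W
Q = ΔT / R_total = 19 / 0.343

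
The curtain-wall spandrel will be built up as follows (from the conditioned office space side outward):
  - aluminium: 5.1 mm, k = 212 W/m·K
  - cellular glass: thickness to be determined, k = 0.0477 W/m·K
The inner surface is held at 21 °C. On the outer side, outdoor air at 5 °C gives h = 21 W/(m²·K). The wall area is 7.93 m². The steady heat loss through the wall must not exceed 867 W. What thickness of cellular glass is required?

L ≈ 4.71 mm

Thermal resistances in series:
R_aluminium = L/(kA) = 0.0051/(212×7.93) = 3.034×10^-6 K/W
R_outer film = 1/(h_o·A) = 1/(21×7.93) = 0.006005 K/W
Sum of the known resistances R_other = 0.006008 K/W
Required total resistance R_tot = ΔT/Q_allow = 16/867 = 0.01845 K/W
R_cellular glass = R_tot − R_other = 0.01245 K/W
L = R·k·A = 0.01245×0.0477×7.93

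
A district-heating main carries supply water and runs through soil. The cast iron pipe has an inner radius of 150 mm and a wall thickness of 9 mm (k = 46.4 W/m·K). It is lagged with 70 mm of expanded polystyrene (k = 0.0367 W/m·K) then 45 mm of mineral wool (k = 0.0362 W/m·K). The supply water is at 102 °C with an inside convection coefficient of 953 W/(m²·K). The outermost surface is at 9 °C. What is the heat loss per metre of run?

Radial resistances (cylindrical: R_cond = ln(r_o/r_i)/(2πkL), R_conv = 1/(h·2πrL)):
R_inner film = 1/(h_i·2πr₁L) = 1/(953×2π×0.15×1) = 0.001113 K/W
R_cast iron pipe wall = ln(159/150)/(2π×46.4×1) = 1.999×10^-4 K/W
R_expanded polystyrene = ln(229/159)/(2π×0.0367×1) = 1.582 K/W
R_mineral wool = ln(274/229)/(2π×0.0362×1) = 0.7888 K/W
R_total = 2.372 K/W
Q = ΔT/R_total = 93/2.372

q′ ≈ 39.2 W/m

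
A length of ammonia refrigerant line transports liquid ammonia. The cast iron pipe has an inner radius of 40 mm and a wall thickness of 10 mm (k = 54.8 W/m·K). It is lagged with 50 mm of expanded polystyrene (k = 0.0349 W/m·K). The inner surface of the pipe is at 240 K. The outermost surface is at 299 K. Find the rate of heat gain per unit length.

q′ ≈ 18.7 W/m

Treating each annulus and film as a series resistance:
R_cast iron pipe wall = ln(50/40)/(2π×54.8×1) = 6.481×10^-4 K/W
R_expanded polystyrene = ln(100/50)/(2π×0.0349×1) = 3.161 K/W
R_total = 3.162 K/W
Q = ΔT/R_total = 59/3.162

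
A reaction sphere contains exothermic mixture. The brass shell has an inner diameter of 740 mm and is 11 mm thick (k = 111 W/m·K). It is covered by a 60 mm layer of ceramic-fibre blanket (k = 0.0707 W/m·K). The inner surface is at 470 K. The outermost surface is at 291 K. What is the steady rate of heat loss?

Radial (spherical) resistances in series:
R_brass shell = (1/0.37 − 1/0.381)/(4π×111) = 5.594×10^-5 K/W
R_ceramic-fibre blanket = (1/0.381 − 1/0.441)/(4π×0.0707) = 0.4019 K/W
R_total = 0.402 K/W
Q = ΔT/R_total = 179/0.402

Q ≈ 445 W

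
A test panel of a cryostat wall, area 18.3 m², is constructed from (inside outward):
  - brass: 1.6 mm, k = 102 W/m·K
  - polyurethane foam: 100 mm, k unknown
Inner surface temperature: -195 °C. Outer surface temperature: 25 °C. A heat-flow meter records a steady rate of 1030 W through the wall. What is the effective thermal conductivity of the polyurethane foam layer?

k ≈ 0.0256 W/(m·K)

Thermal resistances in series:
R_brass = L/(kA) = 0.0016/(102×18.3) = 8.572×10^-7 K/W
Sum of known resistances R_other = 8.572×10^-7 K/W
Total R = ΔT/Q = 220/1030 = 0.2136 K/W
R_polyurethane foam = R_total − R_other = 0.2136 K/W
k = L/(R·A) = 0.1/(0.2136×18.3)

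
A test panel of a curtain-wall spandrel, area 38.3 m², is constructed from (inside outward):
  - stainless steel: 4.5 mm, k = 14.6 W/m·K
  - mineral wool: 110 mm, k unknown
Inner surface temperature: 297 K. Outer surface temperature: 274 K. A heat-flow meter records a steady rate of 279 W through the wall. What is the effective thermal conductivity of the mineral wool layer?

Using the resistance-network approach (series):
R_stainless steel = L/(kA) = 0.0045/(14.6×38.3) = 8.047×10^-6 K/W
Sum of known resistances R_other = 8.047×10^-6 K/W
Total R = ΔT/Q = 23/279 = 0.08244 K/W
R_mineral wool = R_total − R_other = 0.08243 K/W
k = L/(R·A) = 0.11/(0.08243×38.3)

k ≈ 0.0348 W/(m·K)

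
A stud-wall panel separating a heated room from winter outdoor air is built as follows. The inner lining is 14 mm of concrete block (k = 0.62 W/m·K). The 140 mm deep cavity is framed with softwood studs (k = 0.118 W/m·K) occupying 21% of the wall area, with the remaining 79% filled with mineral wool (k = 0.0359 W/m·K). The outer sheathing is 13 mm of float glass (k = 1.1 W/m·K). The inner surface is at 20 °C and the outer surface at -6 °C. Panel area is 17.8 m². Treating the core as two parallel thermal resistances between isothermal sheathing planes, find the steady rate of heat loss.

Q ≈ 173 W

Sheathing layers in series; stud and cavity paths in parallel between them.
R_inner = 0.014/(0.62×17.8) = 0.001269 K/W
R_stud  = 0.14/(0.118×0.21×17.8) = 0.3174 K/W
R_cav   = 0.14/(0.0359×0.79×17.8) = 0.2773 K/W
1/R_core = 1/R_stud + 1/R_cav → R_core = 0.148 K/W
R_outer = 0.013/(1.1×17.8) = 6.639×10^-4 K/W
R_total = 0.1499 K/W
Q = ΔT/R_total = 26/0.1499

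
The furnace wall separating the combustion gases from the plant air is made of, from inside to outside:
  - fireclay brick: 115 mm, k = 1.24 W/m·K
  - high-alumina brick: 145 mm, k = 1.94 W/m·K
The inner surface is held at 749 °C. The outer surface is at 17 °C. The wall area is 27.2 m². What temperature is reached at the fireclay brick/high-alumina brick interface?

T ≈ 344 °C

Using the resistance-network approach (series):
R_fireclay brick = L/(kA) = 0.115/(1.24×27.2) = 0.00341 K/W
R_high-alumina brick = L/(kA) = 0.145/(1.94×27.2) = 0.002748 K/W
R_total = 0.006158 K/W;  Q = ΔT/R_total = 732/0.006158 = 118900 W
T_interface = T_inner − Q·ΣR(inner→interface) = 749 − 119000×0.00341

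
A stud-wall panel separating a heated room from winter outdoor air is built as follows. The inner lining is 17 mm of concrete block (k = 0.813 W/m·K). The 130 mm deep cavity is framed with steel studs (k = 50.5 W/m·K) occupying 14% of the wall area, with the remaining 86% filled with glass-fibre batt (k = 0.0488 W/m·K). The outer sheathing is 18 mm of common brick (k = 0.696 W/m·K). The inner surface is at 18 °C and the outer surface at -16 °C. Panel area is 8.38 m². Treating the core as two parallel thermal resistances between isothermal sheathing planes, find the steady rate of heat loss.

Sheathing layers in series; stud and cavity paths in parallel between them.
R_inner = 0.017/(0.813×8.38) = 0.002495 K/W
R_stud  = 0.13/(50.5×0.14×8.38) = 0.002194 K/W
R_cav   = 0.13/(0.0488×0.86×8.38) = 0.3696 K/W
1/R_core = 1/R_stud + 1/R_cav → R_core = 0.002181 K/W
R_outer = 0.018/(0.696×8.38) = 0.003086 K/W
R_total = 0.007763 K/W
Q = ΔT/R_total = 34/0.007763

Q ≈ 4380 W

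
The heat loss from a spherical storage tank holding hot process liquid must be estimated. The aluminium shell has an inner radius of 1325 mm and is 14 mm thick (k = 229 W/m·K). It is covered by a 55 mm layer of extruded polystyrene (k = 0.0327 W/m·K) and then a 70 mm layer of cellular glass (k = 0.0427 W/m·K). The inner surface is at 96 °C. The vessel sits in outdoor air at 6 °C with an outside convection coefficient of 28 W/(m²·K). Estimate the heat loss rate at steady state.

For a spherical shell R = (1/r₁ − 1/r₂)/(4πk); film R = 1/(h·4πr²). In series:
R_aluminium shell = (1/1.325 − 1/1.339)/(4π×229) = 2.742×10^-6 K/W
R_extruded polystyrene = (1/1.339 − 1/1.394)/(4π×0.0327) = 0.07171 K/W
R_cellular glass = (1/1.394 − 1/1.464)/(4π×0.0427) = 0.06392 K/W
R_outer film = 1/(h·4πr_o²) = 1/(28×4π×1.464²) = 0.001326 K/W
R_total = 0.137 K/W
Q = ΔT/R_total = 90/0.137

Q ≈ 657 W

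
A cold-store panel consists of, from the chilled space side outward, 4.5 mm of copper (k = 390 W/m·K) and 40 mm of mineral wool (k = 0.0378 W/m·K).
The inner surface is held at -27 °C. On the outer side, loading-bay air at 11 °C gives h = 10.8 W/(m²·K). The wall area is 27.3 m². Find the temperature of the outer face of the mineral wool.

T ≈ 7.94 °C

Series thermal resistances:
R_copper = L/(kA) = 0.0045/(390×27.3) = 4.227×10^-7 K/W
R_mineral wool = L/(kA) = 0.04/(0.0378×27.3) = 0.03876 K/W
R_outer film = 1/(h_o·A) = 1/(10.8×27.3) = 0.003392 K/W
R_total = 0.04215 K/W;  Q = ΔT/R_total = 38/0.04215 = 901.5 W
T_interface = T_inner + Q·ΣR(inner→interface) = -27 + 901×0.03876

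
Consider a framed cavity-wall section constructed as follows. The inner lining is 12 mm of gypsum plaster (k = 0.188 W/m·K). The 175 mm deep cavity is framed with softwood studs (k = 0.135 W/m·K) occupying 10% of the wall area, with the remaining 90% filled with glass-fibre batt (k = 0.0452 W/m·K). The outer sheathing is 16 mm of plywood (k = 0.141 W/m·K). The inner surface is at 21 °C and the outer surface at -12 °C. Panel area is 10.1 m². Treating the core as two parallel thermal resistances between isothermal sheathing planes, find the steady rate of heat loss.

Sheathing layers in series; stud and cavity paths in parallel between them.
R_inner = 0.012/(0.188×10.1) = 0.00632 K/W
R_stud  = 0.175/(0.135×0.1×10.1) = 1.283 K/W
R_cav   = 0.175/(0.0452×0.9×10.1) = 0.4259 K/W
1/R_core = 1/R_stud + 1/R_cav → R_core = 0.3198 K/W
R_outer = 0.016/(0.141×10.1) = 0.01124 K/W
R_total = 0.3374 K/W
Q = ΔT/R_total = 33/0.3374

Q ≈ 97.8 W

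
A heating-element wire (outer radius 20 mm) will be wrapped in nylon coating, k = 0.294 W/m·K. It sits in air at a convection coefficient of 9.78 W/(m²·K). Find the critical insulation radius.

For a cylinder r_cr = k/h = 0.294/9.78
r_cr = 30.1 mm; since the bare radius (20 mm) is below r_cr, adding a thin layer of insulation will *increase* heat loss.

r_cr ≈ 30.1 mm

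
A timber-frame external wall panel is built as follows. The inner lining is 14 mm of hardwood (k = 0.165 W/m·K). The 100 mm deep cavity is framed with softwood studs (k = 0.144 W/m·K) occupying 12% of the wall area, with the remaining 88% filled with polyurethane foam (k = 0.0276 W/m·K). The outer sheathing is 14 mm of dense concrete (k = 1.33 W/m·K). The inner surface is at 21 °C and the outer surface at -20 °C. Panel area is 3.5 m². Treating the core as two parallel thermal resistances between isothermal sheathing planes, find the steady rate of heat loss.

Sheathing layers in series; stud and cavity paths in parallel between them.
R_inner = 0.014/(0.165×3.5) = 0.02424 K/W
R_stud  = 0.1/(0.144×0.12×3.5) = 1.653 K/W
R_cav   = 0.1/(0.0276×0.88×3.5) = 1.176 K/W
1/R_core = 1/R_stud + 1/R_cav → R_core = 0.6873 K/W
R_outer = 0.014/(1.33×3.5) = 0.003008 K/W
R_total = 0.7146 K/W
Q = ΔT/R_total = 41/0.7146

Q ≈ 57.4 W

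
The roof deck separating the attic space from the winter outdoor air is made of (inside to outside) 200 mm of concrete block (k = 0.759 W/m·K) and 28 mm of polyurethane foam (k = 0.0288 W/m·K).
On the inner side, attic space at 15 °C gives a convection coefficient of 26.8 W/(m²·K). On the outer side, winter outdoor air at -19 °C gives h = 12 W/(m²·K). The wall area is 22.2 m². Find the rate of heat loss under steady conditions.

Q ≈ 556 W

Treating each layer as a thermal resistance in series:
R_inner film = 1/(h_i·A) = 1/(26.8×22.2) = 0.001681 K/W
R_concrete block = L/(kA) = 0.2/(0.759×22.2) = 0.01187 K/W
R_polyurethane foam = L/(kA) = 0.028/(0.0288×22.2) = 0.04379 K/W
R_outer film = 1/(h_o·A) = 1/(12×22.2) = 0.003754 K/W
R_total = 0.0611 K/W
Q = ΔT / R_total = 34 / 0.0611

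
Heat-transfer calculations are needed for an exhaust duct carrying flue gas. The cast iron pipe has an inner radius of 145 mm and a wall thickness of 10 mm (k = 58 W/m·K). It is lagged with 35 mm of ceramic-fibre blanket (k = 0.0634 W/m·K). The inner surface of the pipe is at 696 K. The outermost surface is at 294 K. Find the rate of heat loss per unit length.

Cylindrical conduction, so R = ln(r₂/r₁)/(2πkL) per layer, in series:
R_cast iron pipe wall = ln(155/145)/(2π×58×1) = 1.83×10^-4 K/W
R_ceramic-fibre blanket = ln(190/155)/(2π×0.0634×1) = 0.5111 K/W
R_total = 0.5113 K/W
Q = ΔT/R_total = 402/0.5113

q′ ≈ 786 W/m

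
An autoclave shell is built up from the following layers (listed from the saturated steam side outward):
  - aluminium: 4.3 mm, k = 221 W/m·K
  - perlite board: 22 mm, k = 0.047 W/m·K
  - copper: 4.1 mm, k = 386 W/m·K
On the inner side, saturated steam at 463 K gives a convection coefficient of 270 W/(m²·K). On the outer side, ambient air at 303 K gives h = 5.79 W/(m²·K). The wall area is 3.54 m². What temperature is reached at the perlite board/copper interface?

T ≈ 346 K

Model the wall as resistances in series:
R_inner film = 1/(h_i·A) = 1/(270×3.54) = 0.001046 K/W
R_aluminium = L/(kA) = 0.0043/(221×3.54) = 5.496×10^-6 K/W
R_perlite board = L/(kA) = 0.022/(0.047×3.54) = 0.1322 K/W
R_copper = L/(kA) = 0.0041/(386×3.54) = 3×10^-6 K/W
R_outer film = 1/(h_o·A) = 1/(5.79×3.54) = 0.04879 K/W
R_total = 0.1821 K/W;  Q = ΔT/R_total = 160/0.1821 = 878.8 W
T_interface = T_inner − Q·ΣR(inner→interface) = 463 − 879×0.1333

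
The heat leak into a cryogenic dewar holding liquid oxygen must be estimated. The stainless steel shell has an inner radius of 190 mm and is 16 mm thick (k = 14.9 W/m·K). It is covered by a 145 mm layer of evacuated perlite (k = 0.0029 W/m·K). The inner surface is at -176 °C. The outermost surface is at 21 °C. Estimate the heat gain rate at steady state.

Q ≈ 3.58 W

Each spherical layer contributes R = (1/r_i − 1/r_o)/(4πk):
R_stainless steel shell = (1/0.19 − 1/0.206)/(4π×14.9) = 0.002183 K/W
R_evacuated perlite = (1/0.206 − 1/0.351)/(4π×0.0029) = 55.03 K/W
R_total = 55.03 K/W
Q = ΔT/R_total = 197/55.03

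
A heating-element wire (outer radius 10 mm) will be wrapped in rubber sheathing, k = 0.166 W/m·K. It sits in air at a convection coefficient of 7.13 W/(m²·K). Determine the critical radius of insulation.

r_cr ≈ 23.3 mm

For a cylinder r_cr = k/h = 0.166/7.13
r_cr = 23.3 mm; since the bare radius (10 mm) is below r_cr, adding a thin layer of insulation will *increase* heat loss.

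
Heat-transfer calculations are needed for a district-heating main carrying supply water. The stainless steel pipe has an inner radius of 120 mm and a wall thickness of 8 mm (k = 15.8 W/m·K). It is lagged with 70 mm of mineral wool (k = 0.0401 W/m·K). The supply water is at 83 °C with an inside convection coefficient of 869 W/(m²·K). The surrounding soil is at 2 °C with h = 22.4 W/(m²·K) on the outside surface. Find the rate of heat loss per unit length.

q′ ≈ 45.8 W/m

Per-layer cylindrical resistances, series-summed:
R_inner film = 1/(h_i·2πr₁L) = 1/(869×2π×0.12×1) = 0.001526 K/W
R_stainless steel pipe wall = ln(128/120)/(2π×15.8×1) = 6.501×10^-4 K/W
R_mineral wool = ln(198/128)/(2π×0.0401×1) = 1.731 K/W
R_outer film = 1/(h_o·2πr_oL) = 1/(22.4×2π×0.198×1) = 0.03588 K/W
R_total = 1.769 K/W
Q = ΔT/R_total = 81/1.769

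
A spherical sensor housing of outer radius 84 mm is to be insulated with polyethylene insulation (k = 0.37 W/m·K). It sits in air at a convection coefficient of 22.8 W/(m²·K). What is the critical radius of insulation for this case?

For a sphere r_cr = 2k/h = 2×0.37/22.8
r_cr = 32.5 mm; since the bare radius (84 mm) is above r_cr, any added insulation will reduce heat loss.

r_cr ≈ 32.5 mm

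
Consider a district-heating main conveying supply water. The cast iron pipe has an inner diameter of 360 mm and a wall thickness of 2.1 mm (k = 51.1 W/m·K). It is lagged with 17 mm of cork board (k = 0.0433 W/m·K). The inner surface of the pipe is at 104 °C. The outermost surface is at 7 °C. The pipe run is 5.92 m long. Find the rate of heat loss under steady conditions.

Radial resistances (cylindrical: R_cond = ln(r_o/r_i)/(2πkL), R_conv = 1/(h·2πrL)):
R_cast iron pipe wall = ln(182.1/180)/(2π×51.1×5.92) = 6.102×10^-6 K/W
R_cork board = ln(199.1/182.1)/(2π×0.0433×5.92) = 0.05541 K/W
R_total = 0.05542 K/W
Q = ΔT/R_total = 97/0.05542

Q ≈ 1750 W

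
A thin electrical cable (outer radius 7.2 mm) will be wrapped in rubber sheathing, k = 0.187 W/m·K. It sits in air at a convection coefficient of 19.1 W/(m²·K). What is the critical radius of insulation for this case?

For a cylinder r_cr = k/h = 0.187/19.1
r_cr = 9.79 mm; since the bare radius (7.2 mm) is below r_cr, adding a thin layer of insulation will *increase* heat loss.

r_cr ≈ 9.79 mm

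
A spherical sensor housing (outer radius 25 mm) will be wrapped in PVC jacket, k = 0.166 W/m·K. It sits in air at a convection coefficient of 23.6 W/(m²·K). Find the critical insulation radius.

r_cr ≈ 14.1 mm

For a sphere r_cr = 2k/h = 2×0.166/23.6
r_cr = 14.1 mm; since the bare radius (25 mm) is above r_cr, any added insulation will reduce heat loss.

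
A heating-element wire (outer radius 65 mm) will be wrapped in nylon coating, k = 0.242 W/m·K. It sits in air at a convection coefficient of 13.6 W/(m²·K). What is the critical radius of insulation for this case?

r_cr ≈ 17.8 mm

For a cylinder r_cr = k/h = 0.242/13.6
r_cr = 17.8 mm; since the bare radius (65 mm) is above r_cr, any added insulation will reduce heat loss.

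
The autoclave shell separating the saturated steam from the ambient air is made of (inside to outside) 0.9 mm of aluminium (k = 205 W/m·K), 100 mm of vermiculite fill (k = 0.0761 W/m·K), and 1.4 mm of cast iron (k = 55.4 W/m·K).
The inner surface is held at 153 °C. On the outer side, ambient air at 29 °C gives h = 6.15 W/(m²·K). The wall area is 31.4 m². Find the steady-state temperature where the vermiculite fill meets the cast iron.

T ≈ 42.7 °C

Thermal resistances in series:
R_aluminium = L/(kA) = 0.0009/(205×31.4) = 1.398×10^-7 K/W
R_vermiculite fill = L/(kA) = 0.1/(0.0761×31.4) = 0.04185 K/W
R_cast iron = L/(kA) = 0.0014/(55.4×31.4) = 8.048×10^-7 K/W
R_outer film = 1/(h_o·A) = 1/(6.15×31.4) = 0.005178 K/W
R_total = 0.04703 K/W;  Q = ΔT/R_total = 124/0.04703 = 2637 W
T_interface = T_inner − Q·ΣR(inner→interface) = 153 − 2640×0.04185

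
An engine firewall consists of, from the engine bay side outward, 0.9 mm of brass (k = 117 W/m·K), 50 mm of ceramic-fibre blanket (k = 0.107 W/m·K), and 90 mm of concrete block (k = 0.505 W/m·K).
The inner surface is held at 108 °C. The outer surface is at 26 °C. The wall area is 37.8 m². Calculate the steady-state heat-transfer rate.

Model the wall as resistances in series:
R_brass = L/(kA) = 0.0009/(117×37.8) = 2.035×10^-7 K/W
R_ceramic-fibre blanket = L/(kA) = 0.05/(0.107×37.8) = 0.01236 K/W
R_concrete block = L/(kA) = 0.09/(0.505×37.8) = 0.004715 K/W
R_total = 0.01708 K/W
Q = ΔT / R_total = 82 / 0.01708

Q ≈ 4800 W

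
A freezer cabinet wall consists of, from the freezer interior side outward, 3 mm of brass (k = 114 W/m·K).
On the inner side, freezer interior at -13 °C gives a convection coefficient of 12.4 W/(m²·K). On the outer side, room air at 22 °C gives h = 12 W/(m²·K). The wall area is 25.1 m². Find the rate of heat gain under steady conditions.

Using the resistance-network approach (series):
R_inner film = 1/(h_i·A) = 1/(12.4×25.1) = 0.003213 K/W
R_brass = L/(kA) = 0.003/(114×25.1) = 1.048×10^-6 K/W
R_outer film = 1/(h_o·A) = 1/(12×25.1) = 0.00332 K/W
R_total = 0.006534 K/W
Q = ΔT / R_total = 35 / 0.006534

Q ≈ 5360 W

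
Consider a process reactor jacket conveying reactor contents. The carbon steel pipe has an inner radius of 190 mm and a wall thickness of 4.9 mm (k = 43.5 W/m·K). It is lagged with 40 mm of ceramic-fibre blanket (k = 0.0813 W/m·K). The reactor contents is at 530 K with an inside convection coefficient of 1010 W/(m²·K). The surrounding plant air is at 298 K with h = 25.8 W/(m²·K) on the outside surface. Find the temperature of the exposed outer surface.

T ≈ 314 K

Treating each annulus and film as a series resistance:
R_inner film = 1/(h_i·2πr₁L) = 1/(1010×2π×0.19×1) = 8.294×10^-4 K/W
R_carbon steel pipe wall = ln(194.9/190)/(2π×43.5×1) = 9.316×10^-5 K/W
R_ceramic-fibre blanket = ln(234.9/194.9)/(2π×0.0813×1) = 0.3654 K/W
R_outer film = 1/(h_o·2πr_oL) = 1/(25.8×2π×0.2349×1) = 0.02626 K/W
R_total = 0.3926 K/W
Q = ΔT/R_total = 232/0.3926
Q = 591 W/m
T_interface = T_inner − Q·ΣR(inner→interface) = 530 − 591×0.3664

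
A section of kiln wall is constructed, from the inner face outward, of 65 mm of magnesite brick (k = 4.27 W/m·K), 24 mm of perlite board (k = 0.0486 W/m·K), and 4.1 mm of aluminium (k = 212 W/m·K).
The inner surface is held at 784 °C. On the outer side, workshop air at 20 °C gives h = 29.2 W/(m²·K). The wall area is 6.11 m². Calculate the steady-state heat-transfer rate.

Q ≈ 8590 W

Model the wall as resistances in series:
R_magnesite brick = L/(kA) = 0.065/(4.27×6.11) = 0.002491 K/W
R_perlite board = L/(kA) = 0.024/(0.0486×6.11) = 0.08082 K/W
R_aluminium = L/(kA) = 0.0041/(212×6.11) = 3.165×10^-6 K/W
R_outer film = 1/(h_o·A) = 1/(29.2×6.11) = 0.005605 K/W
R_total = 0.08892 K/W
Q = ΔT / R_total = 764 / 0.08892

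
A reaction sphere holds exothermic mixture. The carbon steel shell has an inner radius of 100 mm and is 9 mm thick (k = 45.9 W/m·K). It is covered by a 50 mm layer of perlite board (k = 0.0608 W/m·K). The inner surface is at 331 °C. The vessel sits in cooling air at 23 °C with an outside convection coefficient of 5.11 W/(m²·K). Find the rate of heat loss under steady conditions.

Q ≈ 70.1 W

Spherical conduction: R = (1/r_in − 1/r_out)/(4πk) per layer; series-sum.
R_carbon steel shell = (1/0.1 − 1/0.109)/(4π×45.9) = 0.001432 K/W
R_perlite board = (1/0.109 − 1/0.159)/(4π×0.0608) = 3.776 K/W
R_outer film = 1/(h·4πr_o²) = 1/(5.11×4π×0.159²) = 0.616 K/W
R_total = 4.393 K/W
Q = ΔT/R_total = 308/4.393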